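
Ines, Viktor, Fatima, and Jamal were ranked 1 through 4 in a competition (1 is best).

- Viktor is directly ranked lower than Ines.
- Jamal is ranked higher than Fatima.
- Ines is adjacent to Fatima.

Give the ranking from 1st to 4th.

From clue 1: Ines is in {1,2,3}.
From clues 1–2: Fatima is in {2,4}.
From clues 1–3: Jamal → rank 1, Fatima → rank 2, Ines → rank 3, Viktor → rank 4.

Jamal, Fatima, Ines, Viktor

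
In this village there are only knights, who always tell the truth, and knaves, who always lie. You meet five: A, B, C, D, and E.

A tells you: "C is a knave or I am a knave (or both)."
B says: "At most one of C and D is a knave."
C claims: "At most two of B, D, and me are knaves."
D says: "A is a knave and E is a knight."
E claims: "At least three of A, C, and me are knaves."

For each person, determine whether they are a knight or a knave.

A: knight, B: knave, C: knave, D: knave, E: knave

Consider A. Suppose A is a knave.
Then A's own statement would have to be false, but it can't be — contradiction.
So A is a knight.
With that fixed, D's statement is false, so D is a knave.
With that fixed, E's statement is false, so E is a knave.
Consider B. Suppose B is a knight.
Then no assignment of the remaining roles makes every statement match its speaker's type — contradiction.
So B is a knave.
Consider C. Suppose C is a knight.
Then A's statement comes out false, contradicting A being a knight.
So C is a knave.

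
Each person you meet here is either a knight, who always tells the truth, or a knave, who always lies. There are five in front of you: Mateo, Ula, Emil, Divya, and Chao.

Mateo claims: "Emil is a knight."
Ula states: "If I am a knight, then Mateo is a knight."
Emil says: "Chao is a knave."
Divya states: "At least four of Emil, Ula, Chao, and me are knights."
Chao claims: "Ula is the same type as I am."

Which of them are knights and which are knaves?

Mateo: knight, Ula: knight, Emil: knight, Divya: knave, Chao: knave

Consider Mateo. Suppose Mateo is a knave.
Then whichever role Ula has, Ula's statement has the wrong truth value — contradiction.
So Mateo is a knight.
With that fixed, Ula's statement is true, so Ula is a knight.
Consider Emil. Suppose Emil is a knave.
Then Mateo's statement comes out false, contradicting Mateo being a knight.
So Emil is a knight.
Consider Divya. Suppose Divya is a knight.
Then no assignment of the remaining roles makes every statement match its speaker's type — contradiction.
So Divya is a knave.
Consider Chao. Suppose Chao is a knight.
Then Emil's statement comes out false, contradicting Emil being a knight.
So Chao is a knave.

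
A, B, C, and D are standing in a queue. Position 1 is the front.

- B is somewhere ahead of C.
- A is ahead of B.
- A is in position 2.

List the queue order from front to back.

From clue 1: B is in {1,2,3}.
From clues 1–2: A is in {1,2}.
From clues 1–3: D → position 1, A → position 2, B → position 3, C → position 4.

D, A, B, C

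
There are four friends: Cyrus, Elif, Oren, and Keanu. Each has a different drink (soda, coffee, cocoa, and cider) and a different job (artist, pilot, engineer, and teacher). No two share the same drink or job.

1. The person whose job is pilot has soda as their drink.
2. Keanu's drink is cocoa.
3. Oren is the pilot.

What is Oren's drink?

With clues 1–2, cocoa is impossible for Oren's drink.
With clues 1–3, cider and coffee are impossible for Oren's drink.
That leaves soda.

soda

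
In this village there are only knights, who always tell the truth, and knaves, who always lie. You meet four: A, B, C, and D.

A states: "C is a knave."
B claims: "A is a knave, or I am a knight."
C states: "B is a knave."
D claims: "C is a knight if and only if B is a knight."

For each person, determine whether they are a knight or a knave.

A: knight, B: knight, C: knave, D: knave

Consider A. Suppose A is a knave.
Then no assignment of the remaining roles makes every statement match its speaker's type — contradiction.
So A is a knight.
Consider B. Suppose B is a knave.
Then no assignment of the remaining roles makes every statement match its speaker's type — contradiction.
So B is a knight.
With that fixed, C's statement is false, so C is a knave.
With that fixed, D's statement is false, so D is a knave.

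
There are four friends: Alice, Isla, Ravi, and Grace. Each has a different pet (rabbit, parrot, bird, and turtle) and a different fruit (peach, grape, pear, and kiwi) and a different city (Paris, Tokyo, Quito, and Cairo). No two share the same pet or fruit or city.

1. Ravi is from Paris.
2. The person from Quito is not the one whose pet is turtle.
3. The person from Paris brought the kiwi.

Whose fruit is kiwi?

With clues 1–3, Alice, Grace, and Isla are impossible for the one with fruit kiwi.
That leaves Ravi.

Ravi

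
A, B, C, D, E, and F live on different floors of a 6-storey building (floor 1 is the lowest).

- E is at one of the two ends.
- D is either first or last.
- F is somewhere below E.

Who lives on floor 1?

With clues 1–2, A, B, C, and F are ruled out for floor 1.
With clues 1–3, E is ruled out for floor 1.
So floor 1 is D.

D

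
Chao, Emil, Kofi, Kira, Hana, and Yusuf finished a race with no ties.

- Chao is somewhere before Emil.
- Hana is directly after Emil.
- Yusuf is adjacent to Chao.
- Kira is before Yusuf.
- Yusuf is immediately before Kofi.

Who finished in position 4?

Kofi

With clues 1–4, Hana and Kira are ruled out for place 4.
With clues 1–5, Chao, Emil, and Yusuf are ruled out for place 4.
So place 4 is Kofi.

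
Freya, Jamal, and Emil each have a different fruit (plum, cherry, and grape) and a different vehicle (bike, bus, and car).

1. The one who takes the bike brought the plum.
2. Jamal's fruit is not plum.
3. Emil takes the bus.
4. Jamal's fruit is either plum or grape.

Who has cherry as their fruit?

Emil

With clues 1–3, Freya is impossible for the one with fruit cherry.
With clues 1–4, Jamal is impossible for the one with fruit cherry.
That leaves Emil.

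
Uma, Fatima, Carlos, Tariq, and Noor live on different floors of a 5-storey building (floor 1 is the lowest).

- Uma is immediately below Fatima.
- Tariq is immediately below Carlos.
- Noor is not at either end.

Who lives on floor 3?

Noor

With clues 1–3, Carlos, Fatima, Tariq, and Uma are ruled out for floor 3.
So floor 3 is Noor.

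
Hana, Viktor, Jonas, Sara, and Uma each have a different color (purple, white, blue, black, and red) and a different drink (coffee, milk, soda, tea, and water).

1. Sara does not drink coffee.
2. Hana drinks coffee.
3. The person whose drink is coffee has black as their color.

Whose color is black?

Hana

With clues 1–3, Jonas, Sara, Uma, and Viktor are impossible for the one with color black.
That leaves Hana.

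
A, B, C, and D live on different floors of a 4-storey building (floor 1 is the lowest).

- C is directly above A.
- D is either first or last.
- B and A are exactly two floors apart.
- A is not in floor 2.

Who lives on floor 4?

With clue 1, A is ruled out for floor 4.
With clues 1–3, C is ruled out for floor 4.
With clues 1–4, B is ruled out for floor 4.
So floor 4 is D.

D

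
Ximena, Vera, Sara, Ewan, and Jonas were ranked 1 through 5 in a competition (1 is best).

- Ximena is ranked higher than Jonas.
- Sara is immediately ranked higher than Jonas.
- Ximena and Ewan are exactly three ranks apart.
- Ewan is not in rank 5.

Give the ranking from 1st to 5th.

From clue 1: Ximena is in {1,2,3,4}.
From clues 1–2: Ximena is in {1,2,3}.
From clues 1–3: Ximena is in {1,2}.
From clues 1–4: Ximena → rank 1, Sara → rank 2, Jonas → rank 3, Ewan → rank 4, Vera → rank 5.

Ximena, Sara, Jonas, Ewan, Vera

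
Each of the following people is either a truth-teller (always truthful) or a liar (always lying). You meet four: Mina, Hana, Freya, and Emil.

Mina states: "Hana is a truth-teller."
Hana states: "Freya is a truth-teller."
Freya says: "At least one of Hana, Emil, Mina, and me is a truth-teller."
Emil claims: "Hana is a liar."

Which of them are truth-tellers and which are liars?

Mina: truth-teller, Hana: truth-teller, Freya: truth-teller, Emil: liar

Consider Mina. Suppose Mina is a liar.
Then no assignment of the remaining roles makes every statement match its speaker's type — contradiction.
So Mina is a truth-teller.
With that fixed, Freya's statement is true, so Freya is a truth-teller.
With that fixed, Hana's statement is true, so Hana is a truth-teller.
With that fixed, Emil's statement is false, so Emil is a liar.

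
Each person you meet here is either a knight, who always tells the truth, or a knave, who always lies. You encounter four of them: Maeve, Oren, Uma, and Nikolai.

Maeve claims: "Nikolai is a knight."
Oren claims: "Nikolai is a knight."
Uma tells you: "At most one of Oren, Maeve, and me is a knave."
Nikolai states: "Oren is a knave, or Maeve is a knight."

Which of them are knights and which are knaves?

Maeve: knight, Oren: knight, Uma: knight, Nikolai: knight

Consider Maeve. Suppose Maeve is a knave.
Then no assignment of the remaining roles makes every statement match its speaker's type — contradiction.
So Maeve is a knight.
With that fixed, Nikolai's statement is true, so Nikolai is a knight.
With that fixed, Oren's statement is true, so Oren is a knight.
With that fixed, Uma's statement is true, so Uma is a knight.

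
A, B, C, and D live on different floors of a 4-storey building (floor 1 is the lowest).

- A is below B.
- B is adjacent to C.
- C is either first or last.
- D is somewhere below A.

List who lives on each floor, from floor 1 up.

D, A, B, C

From clue 1: A is in {1,2,3}.
From clues 1–2: A is in {1,2}.
From clues 1–3: B → floor 3, C → floor 4.
From clues 1–4: D → floor 1, A → floor 2.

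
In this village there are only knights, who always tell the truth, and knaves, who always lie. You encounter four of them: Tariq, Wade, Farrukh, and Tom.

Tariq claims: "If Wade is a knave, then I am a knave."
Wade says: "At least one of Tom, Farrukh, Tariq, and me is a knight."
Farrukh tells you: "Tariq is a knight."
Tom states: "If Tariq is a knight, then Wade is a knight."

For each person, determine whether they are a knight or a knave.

Consider Tariq. Suppose Tariq is a knave.
Then Tariq's own statement would have to be false, but it can't be — contradiction.
So Tariq is a knight.
With that fixed, Wade's statement is true, so Wade is a knight.
With that fixed, Farrukh's statement is true, so Farrukh is a knight.
With that fixed, Tom's statement is true, so Tom is a knight.

Tariq: knight, Wade: knight, Farrukh: knight, Tom: knight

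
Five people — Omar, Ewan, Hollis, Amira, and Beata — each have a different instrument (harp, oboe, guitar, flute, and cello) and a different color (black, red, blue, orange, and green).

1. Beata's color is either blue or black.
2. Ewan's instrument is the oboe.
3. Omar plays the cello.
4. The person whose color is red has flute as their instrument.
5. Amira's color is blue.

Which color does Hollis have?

red

With clues 1–5, black, blue, green, and orange are impossible for Hollis's color.
That leaves red.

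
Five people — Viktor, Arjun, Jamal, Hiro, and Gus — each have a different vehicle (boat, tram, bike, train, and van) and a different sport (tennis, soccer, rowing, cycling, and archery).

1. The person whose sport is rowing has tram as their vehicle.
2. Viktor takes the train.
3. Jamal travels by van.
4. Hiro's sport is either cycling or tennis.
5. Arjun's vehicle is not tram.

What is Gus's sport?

rowing

With clues 1–5, archery, cycling, soccer, and tennis are impossible for Gus's sport.
That leaves rowing.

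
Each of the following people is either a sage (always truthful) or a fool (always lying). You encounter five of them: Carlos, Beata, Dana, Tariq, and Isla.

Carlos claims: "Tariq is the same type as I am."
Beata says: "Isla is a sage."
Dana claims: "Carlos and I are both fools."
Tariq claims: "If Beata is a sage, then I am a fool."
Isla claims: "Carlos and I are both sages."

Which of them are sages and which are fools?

Consider Carlos. Suppose Carlos is a fool.
Then whichever role Dana has, Dana's statement has the wrong truth value — contradiction.
So Carlos is a sage.
With that fixed, Dana's statement is false, so Dana is a fool.
Consider Beata. Suppose Beata is a sage.
Then whichever role Tariq has, Tariq's statement has the wrong truth value — contradiction.
So Beata is a fool.
With that fixed, Tariq's statement is true, so Tariq is a sage.
Consider Isla. Suppose Isla is a sage.
Then Beata's statement comes out true, contradicting Beata being a fool.
So Isla is a fool.

Carlos: sage, Beata: fool, Dana: fool, Tariq: sage, Isla: fool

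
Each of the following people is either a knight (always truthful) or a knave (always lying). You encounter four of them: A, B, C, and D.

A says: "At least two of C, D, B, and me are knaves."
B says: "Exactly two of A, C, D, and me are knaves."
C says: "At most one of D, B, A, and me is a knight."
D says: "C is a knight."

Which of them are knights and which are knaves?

Consider A. Suppose A is a knave.
Then no assignment of the remaining roles makes every statement match its speaker's type — contradiction.
So A is a knight.
Consider B. Suppose B is a knave.
Then no assignment of the remaining roles makes every statement match its speaker's type — contradiction.
So B is a knight.
With that fixed, C's statement is false, so C is a knave.
With that fixed, D's statement is false, so D is a knave.

A: knight, B: knight, C: knave, D: knave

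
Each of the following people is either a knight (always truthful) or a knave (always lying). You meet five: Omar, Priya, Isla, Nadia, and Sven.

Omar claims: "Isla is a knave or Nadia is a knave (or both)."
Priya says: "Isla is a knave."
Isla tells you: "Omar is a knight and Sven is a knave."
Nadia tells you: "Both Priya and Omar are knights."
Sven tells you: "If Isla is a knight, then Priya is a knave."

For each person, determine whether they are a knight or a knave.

Omar: knight, Priya: knight, Isla: knave, Nadia: knight, Sven: knight

Consider Omar. Suppose Omar is a knave.
Then no assignment of the remaining roles makes every statement match its speaker's type — contradiction.
So Omar is a knight.
Consider Priya. Suppose Priya is a knave.
Then no assignment of the remaining roles makes every statement match its speaker's type — contradiction.
So Priya is a knight.
With that fixed, Nadia's statement is true, so Nadia is a knight.
Consider Isla. Suppose Isla is a knight.
Then Omar's statement comes out false, contradicting Omar being a knight.
So Isla is a knave.
With that fixed, Sven's statement is true, so Sven is a knight.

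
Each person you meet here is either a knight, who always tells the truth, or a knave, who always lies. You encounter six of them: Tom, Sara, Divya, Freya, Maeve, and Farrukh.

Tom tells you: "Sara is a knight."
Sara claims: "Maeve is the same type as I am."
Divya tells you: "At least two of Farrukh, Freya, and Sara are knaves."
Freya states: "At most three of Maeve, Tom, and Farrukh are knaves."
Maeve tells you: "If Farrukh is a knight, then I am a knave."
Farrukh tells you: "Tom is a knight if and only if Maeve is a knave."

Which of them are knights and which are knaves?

Tom: knight, Sara: knight, Divya: knave, Freya: knight, Maeve: knight, Farrukh: knave

Regardless of anyone's role, Freya's statement is true, so Freya is a knight.
Consider Tom. Suppose Tom is a knave.
Then no assignment of the remaining roles makes every statement match its speaker's type — contradiction.
So Tom is a knight.
Consider Sara. Suppose Sara is a knave.
Then Tom's statement comes out false, contradicting Tom being a knight.
So Sara is a knight.
With that fixed, Divya's statement is false, so Divya is a knave.
Consider Maeve. Suppose Maeve is a knave.
Then Sara's statement comes out false, contradicting Sara being a knight.
So Maeve is a knight.
With that fixed, Farrukh's statement is false, so Farrukh is a knave.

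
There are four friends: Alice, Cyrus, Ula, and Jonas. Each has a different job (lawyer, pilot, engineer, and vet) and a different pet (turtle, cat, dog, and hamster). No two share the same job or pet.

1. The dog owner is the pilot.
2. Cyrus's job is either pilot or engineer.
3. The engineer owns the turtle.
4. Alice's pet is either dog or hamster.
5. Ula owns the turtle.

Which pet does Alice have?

hamster

With clues 1–4, cat and turtle are impossible for Alice's pet.
With clues 1–5, dog is impossible for Alice's pet.
That leaves hamster.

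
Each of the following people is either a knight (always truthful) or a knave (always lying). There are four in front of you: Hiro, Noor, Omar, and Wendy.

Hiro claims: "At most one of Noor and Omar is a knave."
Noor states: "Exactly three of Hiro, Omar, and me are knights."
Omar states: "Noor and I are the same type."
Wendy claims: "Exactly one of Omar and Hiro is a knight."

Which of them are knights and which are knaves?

Hiro: knight, Noor: knight, Omar: knight, Wendy: knave

Consider Hiro. Suppose Hiro is a knave.
Then no assignment of the remaining roles makes every statement match its speaker's type — contradiction.
So Hiro is a knight.
Consider Noor. Suppose Noor is a knave.
Then whichever role Omar has, Omar's statement has the wrong truth value — contradiction.
So Noor is a knight.
Consider Omar. Suppose Omar is a knave.
Then Noor's statement comes out false, contradicting Noor being a knight.
So Omar is a knight.
With that fixed, Wendy's statement is false, so Wendy is a knave.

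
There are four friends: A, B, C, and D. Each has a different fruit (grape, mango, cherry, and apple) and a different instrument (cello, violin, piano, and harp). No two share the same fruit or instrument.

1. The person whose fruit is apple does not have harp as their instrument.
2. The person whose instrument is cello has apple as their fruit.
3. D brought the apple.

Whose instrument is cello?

With clues 1–3, A, B, and C are impossible for the one with instrument cello.
That leaves D.

D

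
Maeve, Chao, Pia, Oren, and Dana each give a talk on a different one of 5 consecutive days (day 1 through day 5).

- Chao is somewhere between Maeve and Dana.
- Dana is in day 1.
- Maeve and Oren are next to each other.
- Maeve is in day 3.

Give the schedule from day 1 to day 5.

Dana, Chao, Maeve, Oren, Pia

From clue 1: Chao is in {2,3,4}.
From clues 1–2: Dana → day 1.
From clues 1–3: Chao is in {2,3}.
From clues 1–4: Chao → day 2, Maeve → day 3, Oren → day 4, Pia → day 5.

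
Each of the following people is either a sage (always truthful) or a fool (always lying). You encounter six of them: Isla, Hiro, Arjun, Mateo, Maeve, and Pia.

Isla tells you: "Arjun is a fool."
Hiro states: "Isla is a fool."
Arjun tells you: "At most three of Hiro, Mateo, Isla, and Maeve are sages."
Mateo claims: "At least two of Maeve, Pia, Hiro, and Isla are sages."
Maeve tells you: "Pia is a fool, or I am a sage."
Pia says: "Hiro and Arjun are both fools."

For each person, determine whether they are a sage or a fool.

Isla: fool, Hiro: sage, Arjun: sage, Mateo: sage, Maeve: sage, Pia: fool

Consider Isla. Suppose Isla is a sage.
Then no assignment of the remaining roles makes every statement match its speaker's type — contradiction.
So Isla is a fool.
With that fixed, Hiro's statement is true, so Hiro is a sage.
With that fixed, Arjun's statement is true, so Arjun is a sage.
With that fixed, Pia's statement is false, so Pia is a fool.
With that fixed, Maeve's statement is true, so Maeve is a sage.
With that fixed, Mateo's statement is true, so Mateo is a sage.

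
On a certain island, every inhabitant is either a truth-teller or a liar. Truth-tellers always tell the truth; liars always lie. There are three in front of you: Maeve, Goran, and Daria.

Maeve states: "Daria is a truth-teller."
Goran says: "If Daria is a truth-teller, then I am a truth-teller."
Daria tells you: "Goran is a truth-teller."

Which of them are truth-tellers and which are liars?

Consider Maeve. Suppose Maeve is a liar.
Then no assignment of the remaining roles makes every statement match its speaker's type — contradiction.
So Maeve is a truth-teller.
Consider Goran. Suppose Goran is a liar.
Then no assignment of the remaining roles makes every statement match its speaker's type — contradiction.
So Goran is a truth-teller.
With that fixed, Daria's statement is true, so Daria is a truth-teller.

Maeve: truth-teller, Goran: truth-teller, Daria: truth-teller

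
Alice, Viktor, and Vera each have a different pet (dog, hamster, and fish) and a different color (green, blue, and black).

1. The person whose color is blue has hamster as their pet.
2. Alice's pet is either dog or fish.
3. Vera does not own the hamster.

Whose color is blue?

Viktor

With clues 1–2, Alice is impossible for the one with color blue.
With clues 1–3, Vera is impossible for the one with color blue.
That leaves Viktor.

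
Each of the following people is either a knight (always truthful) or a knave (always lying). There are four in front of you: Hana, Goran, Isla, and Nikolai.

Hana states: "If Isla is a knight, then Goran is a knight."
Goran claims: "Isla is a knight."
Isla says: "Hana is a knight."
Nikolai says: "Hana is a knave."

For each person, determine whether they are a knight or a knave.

Consider Hana. Suppose Hana is a knave.
Then no assignment of the remaining roles makes every statement match its speaker's type — contradiction.
So Hana is a knight.
With that fixed, Isla's statement is true, so Isla is a knight.
With that fixed, Nikolai's statement is false, so Nikolai is a knave.
With that fixed, Goran's statement is true, so Goran is a knight.

Hana: knight, Goran: knight, Isla: knight, Nikolai: knave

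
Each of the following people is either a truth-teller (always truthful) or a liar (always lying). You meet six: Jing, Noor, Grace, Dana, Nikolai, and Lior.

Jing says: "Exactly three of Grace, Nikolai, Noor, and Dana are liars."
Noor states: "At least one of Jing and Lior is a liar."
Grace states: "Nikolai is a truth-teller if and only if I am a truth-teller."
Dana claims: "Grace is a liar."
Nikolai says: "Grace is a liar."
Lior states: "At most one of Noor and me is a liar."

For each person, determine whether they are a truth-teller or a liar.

Consider Jing. Suppose Jing is a truth-teller.
Then no assignment of the remaining roles makes every statement match its speaker's type — contradiction.
So Jing is a liar.
With that fixed, Noor's statement is true, so Noor is a truth-teller.
With that fixed, Lior's statement is true, so Lior is a truth-teller.
Consider Grace. Suppose Grace is a truth-teller.
Then no assignment of the remaining roles makes every statement match its speaker's type — contradiction.
So Grace is a liar.
With that fixed, Dana's statement is true, so Dana is a truth-teller.
With that fixed, Nikolai's statement is true, so Nikolai is a truth-teller.

Jing: liar, Noor: truth-teller, Grace: liar, Dana: truth-teller, Nikolai: truth-teller, Lior: truth-teller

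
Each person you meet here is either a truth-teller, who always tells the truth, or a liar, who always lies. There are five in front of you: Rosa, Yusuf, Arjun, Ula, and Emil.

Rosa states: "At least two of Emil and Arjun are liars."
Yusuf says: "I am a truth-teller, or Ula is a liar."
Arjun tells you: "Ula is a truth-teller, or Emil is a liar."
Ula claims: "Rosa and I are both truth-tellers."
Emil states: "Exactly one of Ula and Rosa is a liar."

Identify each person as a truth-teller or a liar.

Consider Rosa. Suppose Rosa is a truth-teller.
Then no assignment of the remaining roles makes every statement match its speaker's type — contradiction.
So Rosa is a liar.
With that fixed, Ula's statement is false, so Ula is a liar.
With that fixed, Emil's statement is false, so Emil is a liar.
With that fixed, Yusuf's statement is true, so Yusuf is a truth-teller.
With that fixed, Arjun's statement is true, so Arjun is a truth-teller.

Rosa: liar, Yusuf: truth-teller, Arjun: truth-teller, Ula: liar, Emil: liar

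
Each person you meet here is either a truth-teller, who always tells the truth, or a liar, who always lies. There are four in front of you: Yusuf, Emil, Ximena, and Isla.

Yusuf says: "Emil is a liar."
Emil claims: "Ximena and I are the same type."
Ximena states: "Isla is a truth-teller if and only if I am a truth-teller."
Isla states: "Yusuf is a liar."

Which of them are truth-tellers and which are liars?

Consider Yusuf. Suppose Yusuf is a truth-teller.
Then no assignment of the remaining roles makes every statement match its speaker's type — contradiction.
So Yusuf is a liar.
With that fixed, Isla's statement is true, so Isla is a truth-teller.
Consider Emil. Suppose Emil is a liar.
Then Yusuf's statement comes out true, contradicting Yusuf being a liar.
So Emil is a truth-teller.
Consider Ximena. Suppose Ximena is a liar.
Then Emil's statement comes out false, contradicting Emil being a truth-teller.
So Ximena is a truth-teller.

Yusuf: liar, Emil: truth-teller, Ximena: truth-teller, Isla: truth-teller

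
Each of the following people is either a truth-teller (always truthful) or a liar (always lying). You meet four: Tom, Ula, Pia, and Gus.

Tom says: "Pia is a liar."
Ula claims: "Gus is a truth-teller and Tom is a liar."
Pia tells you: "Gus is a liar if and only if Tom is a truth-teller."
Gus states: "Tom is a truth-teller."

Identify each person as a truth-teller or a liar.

Consider Tom. Suppose Tom is a liar.
Then no assignment of the remaining roles makes every statement match its speaker's type — contradiction.
So Tom is a truth-teller.
With that fixed, Ula's statement is false, so Ula is a liar.
With that fixed, Gus's statement is true, so Gus is a truth-teller.
With that fixed, Pia's statement is false, so Pia is a liar.

Tom: truth-teller, Ula: liar, Pia: liar, Gus: truth-teller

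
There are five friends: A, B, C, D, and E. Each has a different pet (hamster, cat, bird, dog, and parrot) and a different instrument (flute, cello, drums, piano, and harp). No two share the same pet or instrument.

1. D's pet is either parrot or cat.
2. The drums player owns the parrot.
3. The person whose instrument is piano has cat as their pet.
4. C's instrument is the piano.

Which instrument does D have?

With clues 1–3, cello, flute, and harp are impossible for D's instrument.
With clues 1–4, piano is impossible for D's instrument.
That leaves drums.

drums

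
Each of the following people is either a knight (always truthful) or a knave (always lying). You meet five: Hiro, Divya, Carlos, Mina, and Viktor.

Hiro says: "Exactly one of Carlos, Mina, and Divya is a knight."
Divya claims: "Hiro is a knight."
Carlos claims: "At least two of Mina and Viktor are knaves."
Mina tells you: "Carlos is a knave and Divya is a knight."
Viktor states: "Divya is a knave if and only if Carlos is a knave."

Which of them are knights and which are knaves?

Consider Hiro. Suppose Hiro is a knight.
Then no assignment of the remaining roles makes every statement match its speaker's type — contradiction.
So Hiro is a knave.
With that fixed, Divya's statement is false, so Divya is a knave.
With that fixed, Mina's statement is false, so Mina is a knave.
Consider Carlos. Suppose Carlos is a knight.
Then Hiro's statement comes out true, contradicting Hiro being a knave.
So Carlos is a knave.
With that fixed, Viktor's statement is true, so Viktor is a knight.

Hiro: knave, Divya: knave, Carlos: knave, Mina: knave, Viktor: knight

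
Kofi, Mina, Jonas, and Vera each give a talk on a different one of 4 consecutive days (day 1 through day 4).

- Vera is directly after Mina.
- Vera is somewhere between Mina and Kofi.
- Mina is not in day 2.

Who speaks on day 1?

Mina

With clue 1, Vera is ruled out for day 1.
With clues 1–2, Kofi is ruled out for day 1.
With clues 1–3, Jonas is ruled out for day 1.
So day 1 is Mina.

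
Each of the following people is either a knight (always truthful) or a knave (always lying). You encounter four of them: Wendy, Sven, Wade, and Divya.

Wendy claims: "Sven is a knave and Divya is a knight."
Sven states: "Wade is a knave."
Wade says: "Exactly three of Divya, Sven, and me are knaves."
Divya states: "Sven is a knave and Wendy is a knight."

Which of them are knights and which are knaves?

Consider Wendy. Suppose Wendy is a knight.
Then no assignment of the remaining roles makes every statement match its speaker's type — contradiction.
So Wendy is a knave.
With that fixed, Divya's statement is false, so Divya is a knave.
Consider Sven. Suppose Sven is a knave.
Then whichever role Wade has, Wade's statement has the wrong truth value — contradiction.
So Sven is a knight.
With that fixed, Wade's statement is false, so Wade is a knave.

Wendy: knave, Sven: knight, Wade: knave, Divya: knave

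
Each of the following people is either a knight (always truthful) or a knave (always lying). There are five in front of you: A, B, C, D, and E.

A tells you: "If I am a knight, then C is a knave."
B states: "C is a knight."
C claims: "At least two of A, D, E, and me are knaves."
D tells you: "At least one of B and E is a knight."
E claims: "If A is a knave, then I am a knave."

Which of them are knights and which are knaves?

Consider A. Suppose A is a knave.
Then A's own statement would have to be false, but it can't be — contradiction.
So A is a knight.
With that fixed, E's statement is true, so E is a knight.
With that fixed, D's statement is true, so D is a knight.
With that fixed, C's statement is false, so C is a knave.
With that fixed, B's statement is false, so B is a knave.

A: knight, B: knave, C: knave, D: knight, E: knight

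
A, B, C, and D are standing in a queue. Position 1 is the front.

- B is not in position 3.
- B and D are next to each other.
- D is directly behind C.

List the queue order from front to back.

A, C, D, B

From clue 1: B is in {1,2,4}.
From clues 1–3: A → position 1, C → position 2, D → position 3, B → position 4.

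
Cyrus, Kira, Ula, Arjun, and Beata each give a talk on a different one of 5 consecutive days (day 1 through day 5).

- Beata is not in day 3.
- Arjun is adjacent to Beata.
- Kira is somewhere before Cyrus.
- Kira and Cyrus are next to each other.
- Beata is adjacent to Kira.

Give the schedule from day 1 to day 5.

Arjun, Beata, Kira, Cyrus, Ula

From clue 1: Beata is in {1,2,4,5}.
From clues 1–3: Cyrus is in {2,3,4,5}.
From clues 1–4: Ula is in {1,3,5}.
From clues 1–5: Arjun → day 1, Beata → day 2, Kira → day 3, Cyrus → day 4, Ula → day 5.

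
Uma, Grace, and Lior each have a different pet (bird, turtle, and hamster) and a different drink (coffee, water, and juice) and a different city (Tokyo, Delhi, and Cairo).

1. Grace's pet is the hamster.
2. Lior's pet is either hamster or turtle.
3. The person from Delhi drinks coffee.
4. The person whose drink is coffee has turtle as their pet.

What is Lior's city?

Delhi

With clues 1–4, Cairo and Tokyo are impossible for Lior's city.
That leaves Delhi.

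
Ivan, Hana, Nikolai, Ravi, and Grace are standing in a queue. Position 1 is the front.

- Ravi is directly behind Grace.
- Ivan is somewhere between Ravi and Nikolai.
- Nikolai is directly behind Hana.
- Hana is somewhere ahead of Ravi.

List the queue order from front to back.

Hana, Nikolai, Ivan, Grace, Ravi

From clue 1: Ravi is in {2,3,4,5}.
From clues 1–2: Ivan is in {2,3,4}.
From clues 1–3: Ivan → position 3.
From clues 1–4: Hana → position 1, Nikolai → position 2, Grace → position 4, Ravi → position 5.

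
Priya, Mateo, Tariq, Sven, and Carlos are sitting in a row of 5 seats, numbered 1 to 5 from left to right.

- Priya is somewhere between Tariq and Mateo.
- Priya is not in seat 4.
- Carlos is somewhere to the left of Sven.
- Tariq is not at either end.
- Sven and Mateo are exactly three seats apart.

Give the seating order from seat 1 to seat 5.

From clue 1: Priya is in {2,3,4}.
From clues 1–2: Priya is in {2,3}.
From clues 1–5: Carlos → seat 1, Mateo → seat 2, Priya → seat 3, Tariq → seat 4, Sven → seat 5.

Carlos, Mateo, Priya, Tariq, Sven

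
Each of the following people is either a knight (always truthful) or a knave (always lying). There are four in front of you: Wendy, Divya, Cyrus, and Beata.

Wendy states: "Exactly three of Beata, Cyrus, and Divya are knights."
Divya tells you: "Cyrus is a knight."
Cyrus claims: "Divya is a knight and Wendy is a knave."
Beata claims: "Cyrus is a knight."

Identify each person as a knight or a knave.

Consider Wendy. Suppose Wendy is a knight.
Then no assignment of the remaining roles makes every statement match its speaker's type — contradiction.
So Wendy is a knave.
Consider Divya. Suppose Divya is a knight.
Then no assignment of the remaining roles makes every statement match its speaker's type — contradiction.
So Divya is a knave.
With that fixed, Cyrus's statement is false, so Cyrus is a knave.
With that fixed, Beata's statement is false, so Beata is a knave.

Wendy: knave, Divya: knave, Cyrus: knave, Beata: knave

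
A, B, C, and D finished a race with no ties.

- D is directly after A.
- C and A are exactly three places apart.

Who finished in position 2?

D

With clues 1–2, A, B, and C are ruled out for place 2.
So place 2 is D.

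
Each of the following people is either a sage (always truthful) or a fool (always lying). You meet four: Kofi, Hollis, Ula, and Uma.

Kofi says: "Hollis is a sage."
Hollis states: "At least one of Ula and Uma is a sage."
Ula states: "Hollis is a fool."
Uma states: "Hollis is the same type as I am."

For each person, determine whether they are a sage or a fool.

Consider Kofi. Suppose Kofi is a fool.
Then no assignment of the remaining roles makes every statement match its speaker's type — contradiction.
So Kofi is a sage.
Consider Hollis. Suppose Hollis is a fool.
Then Kofi's statement comes out false, contradicting Kofi being a sage.
So Hollis is a sage.
With that fixed, Ula's statement is false, so Ula is a fool.
Consider Uma. Suppose Uma is a fool.
Then Hollis's statement comes out false, contradicting Hollis being a sage.
So Uma is a sage.

Kofi: sage, Hollis: sage, Ula: fool, Uma: sage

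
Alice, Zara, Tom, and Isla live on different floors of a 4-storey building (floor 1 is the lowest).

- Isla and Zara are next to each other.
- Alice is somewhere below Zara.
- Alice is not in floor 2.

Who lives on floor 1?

Alice

With clues 1–2, Isla and Zara are ruled out for floor 1.
With clues 1–3, Tom is ruled out for floor 1.
So floor 1 is Alice.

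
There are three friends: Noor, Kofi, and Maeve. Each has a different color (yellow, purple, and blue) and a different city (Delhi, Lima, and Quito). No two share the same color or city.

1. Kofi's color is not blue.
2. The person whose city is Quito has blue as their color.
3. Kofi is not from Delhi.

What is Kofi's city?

Lima

With clues 1–2, Quito is impossible for Kofi's city.
With clues 1–3, Delhi is impossible for Kofi's city.
That leaves Lima.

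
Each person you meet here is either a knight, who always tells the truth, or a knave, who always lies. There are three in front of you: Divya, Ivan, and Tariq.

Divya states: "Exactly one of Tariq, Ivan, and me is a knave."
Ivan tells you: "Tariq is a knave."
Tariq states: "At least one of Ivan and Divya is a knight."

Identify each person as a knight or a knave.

Divya: knight, Ivan: knave, Tariq: knight

Consider Divya. Suppose Divya is a knave.
Then no assignment of the remaining roles makes every statement match its speaker's type — contradiction.
So Divya is a knight.
With that fixed, Tariq's statement is true, so Tariq is a knight.
With that fixed, Ivan's statement is false, so Ivan is a knave.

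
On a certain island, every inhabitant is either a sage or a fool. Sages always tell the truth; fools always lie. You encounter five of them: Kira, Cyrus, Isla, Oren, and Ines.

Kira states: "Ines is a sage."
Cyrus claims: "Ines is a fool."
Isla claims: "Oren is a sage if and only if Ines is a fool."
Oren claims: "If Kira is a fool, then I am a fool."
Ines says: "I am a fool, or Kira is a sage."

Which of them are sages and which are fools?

Kira: sage, Cyrus: fool, Isla: fool, Oren: sage, Ines: sage

Consider Kira. Suppose Kira is a fool.
Then whichever role Oren has, Oren's statement has the wrong truth value — contradiction.
So Kira is a sage.
With that fixed, Oren's statement is true, so Oren is a sage.
With that fixed, Ines's statement is true, so Ines is a sage.
With that fixed, Cyrus's statement is false, so Cyrus is a fool.
With that fixed, Isla's statement is false, so Isla is a fool.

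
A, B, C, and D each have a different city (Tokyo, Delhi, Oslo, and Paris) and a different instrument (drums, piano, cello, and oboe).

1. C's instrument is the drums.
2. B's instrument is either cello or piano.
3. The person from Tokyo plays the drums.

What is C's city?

Tokyo

With clues 1–3, Delhi, Oslo, and Paris are impossible for C's city.
That leaves Tokyo.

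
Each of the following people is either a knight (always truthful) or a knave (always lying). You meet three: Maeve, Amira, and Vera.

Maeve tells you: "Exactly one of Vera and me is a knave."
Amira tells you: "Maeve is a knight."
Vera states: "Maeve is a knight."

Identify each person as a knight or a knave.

Consider Maeve. Suppose Maeve is a knight.
Then no assignment of the remaining roles makes every statement match its speaker's type — contradiction.
So Maeve is a knave.
With that fixed, Amira's statement is false, so Amira is a knave.
With that fixed, Vera's statement is false, so Vera is a knave.

Maeve: knave, Amira: knave, Vera: knave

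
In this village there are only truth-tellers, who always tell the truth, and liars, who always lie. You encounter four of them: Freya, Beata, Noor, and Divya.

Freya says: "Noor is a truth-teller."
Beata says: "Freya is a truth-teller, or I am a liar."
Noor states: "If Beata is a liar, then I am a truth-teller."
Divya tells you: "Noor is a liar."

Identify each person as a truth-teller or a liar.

Consider Freya. Suppose Freya is a liar.
Then whichever role Beata has, Beata's statement has the wrong truth value — contradiction.
So Freya is a truth-teller.
With that fixed, Beata's statement is true, so Beata is a truth-teller.
With that fixed, Noor's statement is true, so Noor is a truth-teller.
With that fixed, Divya's statement is false, so Divya is a liar.

Freya: truth-teller, Beata: truth-teller, Noor: truth-teller, Divya: liar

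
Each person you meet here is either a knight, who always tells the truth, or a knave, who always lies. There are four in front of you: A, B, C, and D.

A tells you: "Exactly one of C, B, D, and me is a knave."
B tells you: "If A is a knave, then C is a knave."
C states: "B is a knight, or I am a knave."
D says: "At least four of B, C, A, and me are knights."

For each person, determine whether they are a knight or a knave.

Consider A. Suppose A is a knave.
Then no assignment of the remaining roles makes every statement match its speaker's type — contradiction.
So A is a knight.
With that fixed, B's statement is true, so B is a knight.
With that fixed, C's statement is true, so C is a knight.
Consider D. Suppose D is a knight.
Then A's statement comes out false, contradicting A being a knight.
So D is a knave.

A: knight, B: knight, C: knight, D: knave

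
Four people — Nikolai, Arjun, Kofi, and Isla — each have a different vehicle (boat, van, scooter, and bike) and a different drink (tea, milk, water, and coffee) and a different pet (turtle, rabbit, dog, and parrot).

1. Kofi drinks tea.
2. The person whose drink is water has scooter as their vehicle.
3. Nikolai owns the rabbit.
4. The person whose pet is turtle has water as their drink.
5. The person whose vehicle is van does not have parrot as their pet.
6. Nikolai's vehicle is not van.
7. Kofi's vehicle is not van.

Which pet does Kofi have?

parrot

With clues 1–3, rabbit is impossible for Kofi's pet.
With clues 1–4, turtle is impossible for Kofi's pet.
With clues 1–7, dog is impossible for Kofi's pet.
That leaves parrot.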